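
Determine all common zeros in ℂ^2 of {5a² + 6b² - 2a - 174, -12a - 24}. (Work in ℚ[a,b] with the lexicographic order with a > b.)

Compute a lex Gröbner basis by Buchberger's algorithm.
f_1 = 5a² - 2a + 6b² - 174, LT = a².
f_2 = -12a - 24, LT = a.

S(f_1,f_2): lcm = a². S = -12/5a + 6/5b² - 174/5.
  leading term a: subtract (⅕)·f_2 from -12/5a + 6/5b² - 174/5 → 6/5b² - 30
  leading term b²: no divisor's leading term divides it; move 6/5b² to the remainder.
  leading term 1: no divisor's leading term divides it; move -30 to the remainder.
  remainder 6/5b² - 30 ≠ 0; add h_3 = 6/5b² - 30 to the basis.

The other S-polynomials (S(f_1,h_3), S(f_2,h_3)) all reduce to 0 modulo the current basis, so we have a Gröbner basis.
Inter-reduce: drop elements whose leading term is divisible by another's, tail-reduce, and make monic.
Reduced Gröbner basis: {a + 2, b² - 25}.

Since the basis is lex-ordered, b² - 25 is univariate in b. Its roots are {-5, 5}. Back-substituting each root into the other basis elements fixes the other coordinates.
  b = -5: the earlier basis element becomes a + 2 = 0, giving a = -2 — point (-2, -5).
  b = 5: the earlier basis element becomes a + 2 = 0, giving a = -2 — point (-2, 5).
Substituting each solution back into the original system confirms all equations vanish.

{(-2, -5), (-2, 5)}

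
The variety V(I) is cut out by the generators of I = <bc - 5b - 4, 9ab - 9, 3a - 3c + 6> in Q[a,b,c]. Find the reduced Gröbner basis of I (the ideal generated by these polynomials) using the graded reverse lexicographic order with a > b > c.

f_1 = bc - 5b - 4, LT = bc.
f_2 = 9ab - 9, LT = ab.
f_3 = 3a - 3c + 6, LT = a.

S(f_1,f_2): lcm = abc. S = -5ab - 4a + c.
  leading term ab: subtract (-5/9)·f_2 from -5ab - 4a + c → -4a + c - 5
  leading term a: subtract (-4/3)·f_3 from -4a + c - 5 → -3c + 3
  leading term c: no divisor's leading term divides it; move -3c to the remainder.
  leading term 1: no divisor's leading term divides it; move 3 to the remainder.
  remainder -3c + 3 ≠ 0; add g_4 = -3c + 3 to the basis.

S(f_2,f_3): lcm = ab. S = bc - 2b - 1.
  leading term bc: subtract (1)·f_1 from bc - 2b - 1 → 3b + 3
  leading term b: no divisor's leading term divides it; move 3b to the remainder.
  leading term 1: no divisor's leading term divides it; move 3 to the remainder.
  remainder 3b + 3 ≠ 0; add g_5 = 3b + 3 to the basis.

The other S-polynomials (S(f_1,f_3), S(f_1,g_4), S(f_2,g_4), S(f_3,g_4), S(f_1,g_5), S(f_2,g_5), S(f_3,g_5), S(g_4,g_5)) all reduce to 0 modulo the current basis, so we have a Gröbner basis.
Inter-reduce: drop elements whose leading term is divisible by another's, tail-reduce, and make monic.

G = {a + 1, b + 1, c - 1}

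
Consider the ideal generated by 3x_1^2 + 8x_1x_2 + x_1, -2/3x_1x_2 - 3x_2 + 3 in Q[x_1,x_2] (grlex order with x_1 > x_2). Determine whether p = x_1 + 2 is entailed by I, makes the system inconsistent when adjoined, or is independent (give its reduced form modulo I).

First compute the reduced Gröbner basis of I by Buchberger's algorithm.
f_1 = 3x_1^2 + 8x_1x_2 + x_1, LT = x_1^2.
f_2 = -2/3x_1x_2 - 3x_2 + 3, LT = x_1x_2.

S(f_1,f_2): lcm = x_1^2x_2. S = 8/3x_1x_2^2 - 25/6x_1x_2 + 9/2x_1.
  leading term x_1x_2^2: subtract (-4x_2)·f_2 from 8/3x_1x_2^2 - 25/6x_1x_2 + 9/2x_1 → -25/6x_1x_2 - 12x_2^2 + 9/2x_1 + 12x_2
  leading term x_1x_2: subtract (25/4)·f_2 from -25/6x_1x_2 - 12x_2^2 + 9/2x_1 + 12x_2 → -12x_2^2 + 9/2x_1 + 123/4x_2 - 75/4
  leading term x_2^2: no divisor's leading term divides it; move -12x_2^2 to the remainder.
  leading term x_1: no divisor's leading term divides it; move 9/2x_1 to the remainder.
  leading term x_2: no divisor's leading term divides it; move 123/4x_2 to the remainder.
  leading term 1: no divisor's leading term divides it; move -75/4 to the remainder.
  remainder -12x_2^2 + 9/2x_1 + 123/4x_2 - 75/4 ≠ 0; add h_3 = -12x_2^2 + 9/2x_1 + 123/4x_2 - 75/4 to the basis.

S(f_1,h_3): leading monomials are coprime, so the S-polynomial reduces to 0 (Buchberger's first criterion).
S(f_2,h_3): lcm = x_1x_2^2. S = 3/8x_1^2 + 41/16x_1x_2 + 9/2x_2^2 - 25/16x_1 - 9/2x_2.
  leading term x_1^2: subtract (1/8)·f_1 from 3/8x_1^2 + 41/16x_1x_2 + 9/2x_2^2 - 25/16x_1 - 9/2x_2 → 25/16x_1x_2 + 9/2x_2^2 - 27/16x_1 - 9/2x_2
  leading term x_1x_2: subtract (-75/32)·f_2 from 25/16x_1x_2 + 9/2x_2^2 - 27/16x_1 - 9/2x_2 → 9/2x_2^2 - 27/16x_1 - 369/32x_2 + 225/32
  leading term x_2^2: subtract (-3/8)·h_3 from 9/2x_2^2 - 27/16x_1 - 369/32x_2 + 225/32 → 0
  remainder 0.

Every S-polynomial of the final basis reduces to 0, so we have a Gröbner basis.
Inter-reduce: drop elements whose leading term is divisible by another's, tail-reduce, and make monic.
Reduced Gröbner basis: {x_1^2 + 1/3x_1 - 12x_2 + 12, x_1x_2 + 9/2x_2 - 9/2, x_2^2 - 3/8x_1 - 41/16x_2 + 25/16}.
Label its elements g_1 = x_1^2 + 1/3x_1 - 12x_2 + 12, g_2 = x_1x_2 + 9/2x_2 - 9/2, g_3 = x_2^2 - 3/8x_1 - 41/16x_2 + 25/16.

Reduce p = x_1 + 2 modulo G:
  leading term x_1: no divisor's leading term divides it; move x_1 to the remainder.
  leading term 1: no divisor's leading term divides it; move 2 to the remainder.
  normal form = x_1 + 2.
The normal form is nonzero, so p ∉ I. Since p minus its normal form lies in I, I + (p) = I + (r) where r = x_1 + 2; decide whether this ideal is the whole ring.
Run Buchberger on G together with r (pairs among the g_i already reduce to 0 since G is a Gröbner basis):
g_1 = x_1^2 + 1/3x_1 - 12x_2 + 12, LT = x_1^2.
g_2 = x_1x_2 + 9/2x_2 - 9/2, LT = x_1x_2.
g_3 = x_2^2 - 3/8x_1 - 41/16x_2 + 25/16, LT = x_2^2.
r = x_1 + 2, LT = x_1.

S(g_1,g_2): lcm = x_1^2x_2. S = -25/6x_1x_2 - 12x_2^2 + 9/2x_1 + 12x_2.
  leading term x_1x_2: subtract (-25/6)·g_2 from -25/6x_1x_2 - 12x_2^2 + 9/2x_1 + 12x_2 → -12x_2^2 + 9/2x_1 + 123/4x_2 - 75/4
  leading term x_2^2: subtract (-12)·g_3 from -12x_2^2 + 9/2x_1 + 123/4x_2 - 75/4 → 0
  remainder 0.

S(g_1,g_3): leading monomials are coprime, so the S-polynomial reduces to 0 (Buchberger's first criterion).
S(g_1,r): lcm = x_1^2. S = -5/3x_1 - 12x_2 + 12.
  leading term x_1: subtract (-5/3)·r from -5/3x_1 - 12x_2 + 12 → -12x_2 + 46/3
  leading term x_2: no divisor's leading term divides it; move -12x_2 to the remainder.
  leading term 1: no divisor's leading term divides it; move 46/3 to the remainder.
  remainder -12x_2 + 46/3 ≠ 0; add m_5 = -12x_2 + 46/3 to the basis.

S(g_2,g_3): lcm = x_1x_2^2. S = 3/8x_1^2 + 41/16x_1x_2 + 9/2x_2^2 - 25/16x_1 - 9/2x_2.
  leading term x_1^2: subtract (3/8)·g_1 from 3/8x_1^2 + 41/16x_1x_2 + 9/2x_2^2 - 25/16x_1 - 9/2x_2 → 41/16x_1x_2 + 9/2x_2^2 - 27/16x_1 - 9/2
  leading term x_1x_2: subtract (41/16)·g_2 from 41/16x_1x_2 + 9/2x_2^2 - 27/16x_1 - 9/2 → 9/2x_2^2 - 27/16x_1 - 369/32x_2 + 225/32
  leading term x_2^2: subtract (9/2)·g_3 from 9/2x_2^2 - 27/16x_1 - 369/32x_2 + 225/32 → 0
  remainder 0.

S(g_2,r): lcm = x_1x_2. S = 5/2x_2 - 9/2.
  leading term x_2: subtract (-5/24)·m_5 from 5/2x_2 - 9/2 → -47/36
  leading term 1: no divisor's leading term divides it; move -47/36 to the remainder.
  remainder -47/36 ≠ 0; add m_6 = -47/36 to the basis.

S(g_3,r): leading monomials are coprime, so the S-polynomial reduces to 0 (Buchberger's first criterion).
S(g_1,m_5): leading monomials are coprime, so the S-polynomial reduces to 0 (Buchberger's first criterion).
S(g_2,m_5): lcm = x_1x_2. S = 23/18x_1 + 9/2x_2 - 9/2.
  leading term x_1: subtract (23/18)·r from 23/18x_1 + 9/2x_2 - 9/2 → 9/2x_2 - 127/18
  leading term x_2: subtract (-3/8)·m_5 from 9/2x_2 - 127/18 → -47/36
  leading term 1: subtract (1)·m_6 from -47/36 → 0
  remainder 0.

S(g_3,m_5): lcm = x_2^2. S = -3/8x_1 - 185/144x_2 + 25/16.
  leading term x_1: subtract (-3/8)·r from -3/8x_1 - 185/144x_2 + 25/16 → -185/144x_2 + 37/16
  leading term x_2: subtract (185/1728)·m_5 from -185/144x_2 + 37/16 → 1739/2592
  leading term 1: subtract (-37/72)·m_6 from 1739/2592 → 0
  remainder 0.

S(r,m_5): leading monomials are coprime, so the S-polynomial reduces to 0 (Buchberger's first criterion).
S(g_1,m_6): leading monomials are coprime, so the S-polynomial reduces to 0 (Buchberger's first criterion).
S(g_2,m_6): leading monomials are coprime, so the S-polynomial reduces to 0 (Buchberger's first criterion).
S(g_3,m_6): leading monomials are coprime, so the S-polynomial reduces to 0 (Buchberger's first criterion).
S(r,m_6): leading monomials are coprime, so the S-polynomial reduces to 0 (Buchberger's first criterion).
S(m_5,m_6): leading monomials are coprime, so the S-polynomial reduces to 0 (Buchberger's first criterion).
Every S-polynomial of the final basis reduces to 0, so we have a Gröbner basis.
Inter-reduce: drop elements whose leading term is divisible by another's, tail-reduce, and make monic.
Reduced Gröbner basis: {1}.
The reduced Gröbner basis of I + (p) is {1}: the ideal is the whole ring, so the enlarged system has no common solution — adjoining p is inconsistent.

Adjoining x_1 + 2 makes the ideal the whole ring: the system is inconsistent.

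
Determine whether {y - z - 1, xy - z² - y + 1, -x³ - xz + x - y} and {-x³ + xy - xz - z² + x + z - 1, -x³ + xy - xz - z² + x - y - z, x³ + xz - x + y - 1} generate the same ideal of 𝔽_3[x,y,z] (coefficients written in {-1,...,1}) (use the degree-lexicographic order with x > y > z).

Equality of ideals is decidable: compute both reduced Gröbner bases (unique for the ordering) and check whether they agree.
Buchberger on the first generating set:
f_1 = y - z - 1, LT = y.
f_2 = xy - z² - y + 1, LT = xy.
f_3 = -x³ - xz + x - y, LT = x³.

S(f_1,f_2): lcm = xy. S = -xz + z² - x + y - 1.
  leading term xz: no divisor's leading term divides it; move -xz to the remainder.
  leading term z²: no divisor's leading term divides it; move z² to the remainder.
  leading term x: no divisor's leading term divides it; move -x to the remainder.
  leading term y: subtract (1)·f_1 from y - 1 → z
  leading term z: no divisor's leading term divides it; move z to the remainder.
  remainder -xz + z² - x + z ≠ 0; add g_4 = -xz + z² - x + z to the basis.

S(f_2,f_3): lcm = x³y. S = -x²z² - x²y - xyz + x² + xy - y².
  leading term x²z²: subtract (xz)·g_4 from -x²z² - x²y - xyz + x² + xy - y² → -xz³ - x²y + x²z - xyz - xz² + x² + xy - y²
  leading term xz³: subtract (z²)·g_4 from -xz³ - x²y + x²z - xyz - xz² + x² + xy - y² → -z⁴ - x²y + x²z - xyz - z³ + x² + xy - y²
  leading term z⁴: no divisor's leading term divides it; move -z⁴ to the remainder.
  leading term x²y: subtract (-x²)·f_1 from -x²y + x²z - xyz - z³ + x² + xy - y² → -xyz - z³ + xy - y²
  leading term xyz: subtract (-xz)·f_1 from -xyz - z³ + xy - y² → -xz² - z³ + xy - xz - y²
  leading term xz²: subtract (z)·g_4 from -xz² - z³ + xy - xz - y² → z³ + xy - y² - z²
  leading term z³: no divisor's leading term divides it; move z³ to the remainder.
  leading term xy: subtract (x)·f_1 from xy - y² - z² → xz - y² - z² + x
  leading term xz: subtract (-1)·g_4 from xz - y² - z² + x → -y² + z
  leading term y²: subtract (-y)·f_1 from -y² + z → -yz - y + z
  leading term yz: subtract (-z)·f_1 from -yz - y + z → -z² - y
  leading term z²: no divisor's leading term divides it; move -z² to the remainder.
  leading term y: subtract (-1)·f_1 from -y → -z - 1
  leading term z: no divisor's leading term divides it; move -z to the remainder.
  leading term 1: no divisor's leading term divides it; move -1 to the remainder.
  remainder -z⁴ + z³ - z² - z - 1 ≠ 0; add g_5 = -z⁴ + z³ - z² - z - 1 to the basis.

The other S-polynomials (S(f_1,f_3), S(f_1,g_4), S(f_2,g_4), S(f_3,g_4), S(f_1,g_5), S(f_2,g_5), S(f_3,g_5), S(g_4,g_5)) all reduce to 0 modulo the current basis, so we have a Gröbner basis.
Inter-reduce: drop elements whose leading term is divisible by another's, tail-reduce, and make monic.
Reduced Gröbner basis: {z⁴ - z³ + z² + z + 1, x³ + z² + x - z + 1, xz - z² + x - z, y - z - 1}.

Buchberger on the second generating set:
h_1 = -x³ + xy - xz - z² + x + z - 1, LT = x³.
h_2 = -x³ + xy - xz - z² + x - y - z, LT = x³.
h_3 = x³ + xz - x + y - 1, LT = x³.

S(h_1,h_2): lcm = x³. S = -y + z + 1.
  leading term y: no divisor's leading term divides it; move -y to the remainder.
  leading term z: no divisor's leading term divides it; move z to the remainder.
  leading term 1: no divisor's leading term divides it; move 1 to the remainder.
  remainder -y + z + 1 ≠ 0; add k_4 = -y + z + 1 to the basis.

S(h_1,h_3): lcm = x³. S = -xy + z² - y - z - 1.
  leading term xy: subtract (x)·k_4 from -xy + z² - y - z - 1 → -xz + z² - x - y - z - 1
  leading term xz: no divisor's leading term divides it; move -xz to the remainder.
  leading term z²: no divisor's leading term divides it; move z² to the remainder.
  leading term x: no divisor's leading term divides it; move -x to the remainder.
  leading term y: subtract (1)·k_4 from -y - z - 1 → z + 1
  leading term z: no divisor's leading term divides it; move z to the remainder.
  leading term 1: no divisor's leading term divides it; move 1 to the remainder.
  remainder -xz + z² - x + z + 1 ≠ 0; add k_5 = -xz + z² - x + z + 1 to the basis.

S(h_1,k_5): lcm = x³z. S = x²z² - x³ + x²z - xyz + xz² + z³ + x² - xz - z² + z.
  leading term x²z²: subtract (-xz)·k_5 from x²z² - x³ + x²z - xyz + xz² + z³ + x² - xz - z² + z → xz³ - x³ - xyz - xz² + z³ + x² - z² + z
  leading term xz³: subtract (-z²)·k_5 from xz³ - x³ - xyz - xz² + z³ + x² - z² + z → z⁴ - x³ - xyz + xz² - z³ + x² + z
  leading term z⁴: no divisor's leading term divides it; move z⁴ to the remainder.
  leading term x³: subtract (1)·h_1 from -x³ - xyz + xz² - z³ + x² + z → -xyz + xz² - z³ + x² - xy + xz + z² - x + 1
  leading term xyz: subtract (xz)·k_4 from -xyz + xz² - z³ + x² - xy + xz + z² - x + 1 → -z³ + x² - xy + z² - x + 1
  leading term z³: no divisor's leading term divides it; move -z³ to the remainder.
  leading term x²: no divisor's leading term divides it; move x² to the remainder.
  leading term xy: subtract (x)·k_4 from -xy + z² - x + 1 → -xz + z² + x + 1
  leading term xz: subtract (1)·k_5 from -xz + z² + x + 1 → -x - z
  leading term x: no divisor's leading term divides it; move -x to the remainder.
  leading term z: no divisor's leading term divides it; move -z to the remainder.
  remainder z⁴ - z³ + x² - x - z ≠ 0; add k_6 = z⁴ - z³ + x² - x - z to the basis.

The other S-polynomials (S(h_2,h_3), S(h_1,k_4), S(h_2,k_4), S(h_3,k_4), S(h_2,k_5), S(h_3,k_5), S(k_4,k_5), S(h_1,k_6), S(h_2,k_6), S(h_3,k_6), S(k_4,k_6), S(k_5,k_6)) all reduce to 0 modulo the current basis, so we have a Gröbner basis.
Inter-reduce: drop elements whose leading term is divisible by another's, tail-reduce, and make monic.
Reduced Gröbner basis: {z⁴ - z³ + x² - x - z, x³ + z² + x - z + 1, xz - z² + x - z - 1, y - z - 1}.

Since the reduced bases disagree, the two ideals are not the same.

No, the ideals differ.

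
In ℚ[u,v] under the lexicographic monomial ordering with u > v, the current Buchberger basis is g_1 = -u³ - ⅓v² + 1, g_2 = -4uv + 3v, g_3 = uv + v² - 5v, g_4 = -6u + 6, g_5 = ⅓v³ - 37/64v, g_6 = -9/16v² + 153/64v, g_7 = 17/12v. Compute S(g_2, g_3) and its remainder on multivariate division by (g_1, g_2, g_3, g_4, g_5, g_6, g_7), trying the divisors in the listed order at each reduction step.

S(g_2, g_3) = -v² + 17/4v; remainder on division = 0.

lcm(LM(g_2), LM(g_3)) = uv.
S = (lcm/LT(g_2))·g_2 − (lcm/LT(g_3))·g_3 = -v² + 17/4v.
Reduce S modulo (g_1, g_2, g_3, g_4, g_5, g_6, g_7) in that order:
  leading term v²: subtract (16/9)·g_6 from -v² + 17/4v → 0
The remainder is 0, so this S-polynomial contributes no new basis element.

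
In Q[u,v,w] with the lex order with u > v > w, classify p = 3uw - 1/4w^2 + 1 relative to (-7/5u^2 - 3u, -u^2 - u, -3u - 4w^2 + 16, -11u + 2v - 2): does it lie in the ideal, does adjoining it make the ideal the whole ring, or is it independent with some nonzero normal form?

3uw - 1/4w^2 + 1 lies in I (it reduces to 0).

First compute the reduced Gröbner basis of I by Buchberger's algorithm.
f_1 = -7/5u^2 - 3u, LT = u^2.
f_2 = -u^2 - u, LT = u^2.
f_3 = -3u - 4w^2 + 16, LT = u.
f_4 = -11u + 2v - 2, LT = u.

S(f_1,f_2): lcm = u^2. S = 8/7u.
  leading term u: subtract (-8/21)·f_3 from 8/7u → -32/21w^2 + 128/21
  leading term w^2: no divisor's leading term divides it; move -32/21w^2 to the remainder.
  leading term 1: no divisor's leading term divides it; move 128/21 to the remainder.
  remainder -32/21w^2 + 128/21 ≠ 0; add h_5 = -32/21w^2 + 128/21 to the basis.

S(f_1,f_3): lcm = u^2. S = -4/3uw^2 + 157/21u.
  leading term uw^2: subtract (4/9w^2)·f_3 from -4/3uw^2 + 157/21u → 157/21u + 16/9w^4 - 64/9w^2
  leading term u: subtract (-157/63)·f_3 from 157/21u + 16/9w^4 - 64/9w^2 → 16/9w^4 - 1076/63w^2 + 2512/63
  leading term w^4: subtract (-7/6w^2)·h_5 from 16/9w^4 - 1076/63w^2 + 2512/63 → -628/63w^2 + 2512/63
  leading term w^2: subtract (157/24)·h_5 from -628/63w^2 + 2512/63 → 0
  remainder 0.

S(f_1,f_4): lcm = u^2. S = 2/11uv + 151/77u.
  leading term uv: subtract (-2/33v)·f_3 from 2/11uv + 151/77u → 151/77u - 8/33vw^2 + 32/33v
  leading term u: subtract (-151/231)·f_3 from 151/77u - 8/33vw^2 + 32/33v → -8/33vw^2 + 32/33v - 604/231w^2 + 2416/231
  leading term vw^2: subtract (7/44v)·h_5 from -8/33vw^2 + 32/33v - 604/231w^2 + 2416/231 → -604/231w^2 + 2416/231
  leading term w^2: subtract (151/88)·h_5 from -604/231w^2 + 2416/231 → 0
  remainder 0.

S(f_2,f_3): lcm = u^2. S = -4/3uw^2 + 19/3u.
  leading term uw^2: subtract (4/9w^2)·f_3 from -4/3uw^2 + 19/3u → 19/3u + 16/9w^4 - 64/9w^2
  leading term u: subtract (-19/9)·f_3 from 19/3u + 16/9w^4 - 64/9w^2 → 16/9w^4 - 140/9w^2 + 304/9
  leading term w^4: subtract (-7/6w^2)·h_5 from 16/9w^4 - 140/9w^2 + 304/9 → -76/9w^2 + 304/9
  leading term w^2: subtract (133/24)·h_5 from -76/9w^2 + 304/9 → 0
  remainder 0.

S(f_2,f_4): lcm = u^2. S = 2/11uv + 9/11u.
  leading term uv: subtract (-2/33v)·f_3 from 2/11uv + 9/11u → 9/11u - 8/33vw^2 + 32/33v
  leading term u: subtract (-3/11)·f_3 from 9/11u - 8/33vw^2 + 32/33v → -8/33vw^2 + 32/33v - 12/11w^2 + 48/11
  leading term vw^2: subtract (7/44v)·h_5 from -8/33vw^2 + 32/33v - 12/11w^2 + 48/11 → -12/11w^2 + 48/11
  leading term w^2: subtract (63/88)·h_5 from -12/11w^2 + 48/11 → 0
  remainder 0.

S(f_3,f_4): lcm = u. S = 2/11v + 4/3w^2 - 182/33.
  leading term v: no divisor's leading term divides it; move 2/11v to the remainder.
  leading term w^2: subtract (-7/8)·h_5 from 4/3w^2 - 182/33 → -2/11
  leading term 1: no divisor's leading term divides it; move -2/11 to the remainder.
  remainder 2/11v - 2/11 ≠ 0; add h_6 = 2/11v - 2/11 to the basis.

S(f_1,h_5): leading monomials are coprime, so the S-polynomial reduces to 0 (Buchberger's first criterion).
S(f_2,h_5): leading monomials are coprime, so the S-polynomial reduces to 0 (Buchberger's first criterion).
S(f_3,h_5): leading monomials are coprime, so the S-polynomial reduces to 0 (Buchberger's first criterion).
S(f_4,h_5): leading monomials are coprime, so the S-polynomial reduces to 0 (Buchberger's first criterion).
S(f_1,h_6): leading monomials are coprime, so the S-polynomial reduces to 0 (Buchberger's first criterion).
S(f_2,h_6): leading monomials are coprime, so the S-polynomial reduces to 0 (Buchberger's first criterion).
S(f_3,h_6): leading monomials are coprime, so the S-polynomial reduces to 0 (Buchberger's first criterion).
S(f_4,h_6): leading monomials are coprime, so the S-polynomial reduces to 0 (Buchberger's first criterion).
S(h_5,h_6): leading monomials are coprime, so the S-polynomial reduces to 0 (Buchberger's first criterion).
Every S-polynomial of the final basis reduces to 0, so we have a Gröbner basis.
Inter-reduce: drop elements whose leading term is divisible by another's, tail-reduce, and make monic.
Reduced Gröbner basis: {u, v - 1, w^2 - 4}.
Label its elements g_1 = u, g_2 = v - 1, g_3 = w^2 - 4.

Reduce p = 3uw - 1/4w^2 + 1 modulo G:
  leading term uw: subtract (3w)·g_1 from 3uw - 1/4w^2 + 1 → -1/4w^2 + 1
  leading term w^2: subtract (-1/4)·g_3 from -1/4w^2 + 1 → 0
  normal form = 0.
Since the normal form is 0, p ∈ I.

The remainder on division by a Gröbner basis is unique — it is the normal form.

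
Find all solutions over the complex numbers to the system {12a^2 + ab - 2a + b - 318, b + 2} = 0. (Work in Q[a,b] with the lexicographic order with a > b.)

{(-5, -2), (16/3, -2)}

Compute a lex Gröbner basis by Buchberger's algorithm.
f_1 = 12a^2 + ab - 2a + b - 318, LT = a^2.
f_2 = b + 2, LT = b.

S(f_1,f_2): leading monomials are coprime, so the S-polynomial reduces to 0 (Buchberger's first criterion).
Every S-polynomial of the final basis reduces to 0, so we have a Gröbner basis.
Inter-reduce: drop elements whose leading term is divisible by another's, tail-reduce, and make monic.
Reduced Gröbner basis: {a^2 - 1/3a - 80/3, b + 2}.

The lex basis is triangular: the last element involves only b. Solving b + 2 = 0 gives b ∈ {-2}; substituting each value into the earlier elements determines the remaining variables.
  b = -2: the earlier basis element becomes a^2 - 1/3a - 80/3 = 0, giving a = -5, 16/3 — points (-5, -2), (16/3, -2).
Each listed point satisfies every original equation (direct substitution).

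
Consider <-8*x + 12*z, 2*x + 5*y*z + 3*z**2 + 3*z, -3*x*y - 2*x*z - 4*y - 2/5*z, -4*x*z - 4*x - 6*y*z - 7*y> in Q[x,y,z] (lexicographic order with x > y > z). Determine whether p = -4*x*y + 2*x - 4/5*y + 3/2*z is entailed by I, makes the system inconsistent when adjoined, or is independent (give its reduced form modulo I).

First compute the reduced Gröbner basis of I by Buchberger's algorithm.
f_1 = -8*x + 12*z, LT = x.
f_2 = 2*x + 5*y*z + 3*z**2 + 3*z, LT = x.
f_3 = -3*x*y - 2*x*z - 4*y - 2/5*z, LT = x*y.
f_4 = -4*x*z - 4*x - 6*y*z - 7*y, LT = x*z.

S(f_1,f_2): lcm = x. S = -5/2*y*z - 3/2*z**2 - 3*z.
  leading term y*z: no divisor's leading term divides it; move -5/2*y*z to the remainder.
  leading term z**2: no divisor's leading term divides it; move -3/2*z**2 to the remainder.
  leading term z: no divisor's leading term divides it; move -3*z to the remainder.
  remainder -5/2*y*z - 3/2*z**2 - 3*z ≠ 0; add h_5 = -5/2*y*z - 3/2*z**2 - 3*z to the basis.

S(f_1,f_3): lcm = x*y. S = -2/3*x*z - 3/2*y*z - 4/3*y - 2/15*z.
  leading term x*z: subtract (1/12*z)·f_1 from -2/3*x*z - 3/2*y*z - 4/3*y - 2/15*z → -3/2*y*z - 4/3*y - z**2 - 2/15*z
  leading term y*z: subtract (3/5)·h_5 from -3/2*y*z - 4/3*y - z**2 - 2/15*z → -4/3*y - 1/10*z**2 + 5/3*z
  leading term y: no divisor's leading term divides it; move -4/3*y to the remainder.
  leading term z**2: no divisor's leading term divides it; move -1/10*z**2 to the remainder.
  leading term z: no divisor's leading term divides it; move 5/3*z to the remainder.
  remainder -4/3*y - 1/10*z**2 + 5/3*z ≠ 0; add h_6 = -4/3*y - 1/10*z**2 + 5/3*z to the basis.

S(f_1,f_4): lcm = x*z. S = -x - 3/2*y*z - 7/4*y - 3/2*z**2.
  leading term x: subtract (1/8)·f_1 from -x - 3/2*y*z - 7/4*y - 3/2*z**2 → -3/2*y*z - 7/4*y - 3/2*z**2 - 3/2*z
  leading term y*z: subtract (3/5)·h_5 from -3/2*y*z - 7/4*y - 3/2*z**2 - 3/2*z → -7/4*y - 3/5*z**2 + 3/10*z
  leading term y: subtract (21/16)·h_6 from -7/4*y - 3/5*z**2 + 3/10*z → -15/32*z**2 - 151/80*z
  leading term z**2: no divisor's leading term divides it; move -15/32*z**2 to the remainder.
  leading term z: no divisor's leading term divides it; move -151/80*z to the remainder.
  remainder -15/32*z**2 - 151/80*z ≠ 0; add h_7 = -15/32*z**2 - 151/80*z to the basis.

S(f_3,f_4): lcm = x*y*z. S = -x*y + 2/3*x*z**2 - 3/2*y**2*z - 7/4*y**2 + 4/3*y*z + 2/15*z**2.
  leading term x*y: subtract (1/8*y)·f_1 from -x*y + 2/3*x*z**2 - 3/2*y**2*z - 7/4*y**2 + 4/3*y*z + 2/15*z**2 → 2/3*x*z**2 - 3/2*y**2*z - 7/4*y**2 - 1/6*y*z + 2/15*z**2
  leading term x*z**2: subtract (-1/12*z**2)·f_1 from 2/3*x*z**2 - 3/2*y**2*z - 7/4*y**2 - 1/6*y*z + 2/15*z**2 → -3/2*y**2*z - 7/4*y**2 - 1/6*y*z + z**3 + 2/15*z**2
  leading term y**2*z: subtract (3/5*y)·h_5 from -3/2*y**2*z - 7/4*y**2 - 1/6*y*z + z**3 + 2/15*z**2 → -7/4*y**2 + 9/10*y*z**2 + 49/30*y*z + z**3 + 2/15*z**2
  leading term y**2: subtract (21/16*y)·h_6 from -7/4*y**2 + 9/10*y*z**2 + 49/30*y*z + z**3 + 2/15*z**2 → 33/32*y*z**2 - 133/240*y*z + z**3 + 2/15*z**2
  leading term y*z**2: subtract (-33/80*z)·h_5 from 33/32*y*z**2 - 133/240*y*z + z**3 + 2/15*z**2 → -133/240*y*z + 61/160*z**3 - 53/48*z**2
  leading term y*z: subtract (133/600)·h_5 from -133/240*y*z + 61/160*z**3 - 53/48*z**2 → 61/160*z**3 - 463/600*z**2 + 133/200*z
  leading term z**3: subtract (-61/75*z)·h_7 from 61/160*z**3 - 463/600*z**2 + 133/200*z → -13841/6000*z**2 + 133/200*z
  leading term z**2: subtract (27682/5625)·h_7 from -13841/6000*z**2 + 133/200*z → 279952/28125*z
  leading term z: no divisor's leading term divides it; move 279952/28125*z to the remainder.
  remainder 279952/28125*z ≠ 0; add h_8 = 279952/28125*z to the basis.

The other S-polynomials (S(f_2,f_3), S(f_2,f_4), S(f_1,h_5), S(f_2,h_5), S(f_3,h_5), S(f_4,h_5), S(f_1,h_6), S(f_2,h_6), S(f_3,h_6), S(f_4,h_6), S(h_5,h_6), S(f_1,h_7), S(f_2,h_7), S(f_3,h_7), S(f_4,h_7), S(h_5,h_7), S(h_6,h_7), S(f_1,h_8), S(f_2,h_8), S(f_3,h_8), S(f_4,h_8), S(h_5,h_8), S(h_6,h_8), S(h_7,h_8)) all reduce to 0 modulo the current basis, so we have a Gröbner basis.
Inter-reduce: drop elements whose leading term is divisible by another's, tail-reduce, and make monic.
Reduced Gröbner basis: {x, y, z}.
Label its elements g_1 = x, g_2 = y, g_3 = z.

Reduce p = -4*x*y + 2*x - 4/5*y + 3/2*z modulo G:
  leading term x*y: subtract (-4*y)·g_1 from -4*x*y + 2*x - 4/5*y + 3/2*z → 2*x - 4/5*y + 3/2*z
  leading term x: subtract (2)·g_1 from 2*x - 4/5*y + 3/2*z → -4/5*y + 3/2*z
  leading term y: subtract (-4/5)·g_2 from -4/5*y + 3/2*z → 3/2*z
  leading term z: subtract (3/2)·g_3 from 3/2*z → 0
  normal form = 0.
Since the normal form is 0, p ∈ I.

-4*x*y + 2*x - 4/5*y + 3/2*z lies in I (it reduces to 0).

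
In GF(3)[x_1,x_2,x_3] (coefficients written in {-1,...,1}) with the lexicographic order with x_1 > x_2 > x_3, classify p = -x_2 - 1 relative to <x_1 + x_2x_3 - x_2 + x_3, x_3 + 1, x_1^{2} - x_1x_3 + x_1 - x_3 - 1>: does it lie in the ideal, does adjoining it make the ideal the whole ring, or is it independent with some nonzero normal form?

First compute the reduced Gröbner basis of I by Buchberger's algorithm.
f_1 = x_1 + x_2x_3 - x_2 + x_3, LT = x_1.
f_2 = x_3 + 1, LT = x_3.
f_3 = x_1^{2} - x_1x_3 + x_1 - x_3 - 1, LT = x_1^{2}.

S(f_1,f_3): lcm = x_1^{2}. S = x_1x_2x_3 - x_1x_2 - x_1x_3 - x_1 + x_3 + 1.
  reduce S modulo (f_1, f_2, f_3):
  remainder -x_2^{2} + x_2 ≠ 0; add h_4 = -x_2^{2} + x_2 to the basis.

The other S-polynomials (S(f_1,f_2), S(f_2,f_3), S(f_1,h_4), S(f_2,h_4), S(f_3,h_4)) all reduce to 0 modulo the current basis, so we have a Gröbner basis.
Inter-reduce: drop elements whose leading term is divisible by another's, tail-reduce, and make monic.
Reduced Gröbner basis: {x_1 + x_2 - 1, x_2^{2} - x_2, x_3 + 1}.
Label its elements g_1 = x_1 + x_2 - 1, g_2 = x_2^{2} - x_2, g_3 = x_3 + 1.

Reduce p = -x_2 - 1 modulo G:
  leading term x_2: no divisor's leading term divides it; move -x_2 to the remainder.
  leading term 1: no divisor's leading term divides it; move -1 to the remainder.
  normal form = -x_2 - 1.
The normal form is nonzero, so p ∉ I. Since p minus its normal form lies in I, I + (p) = I + (r) where r = -x_2 - 1; decide whether this ideal is the whole ring.
Run Buchberger on G together with r (pairs among the g_i already reduce to 0 since G is a Gröbner basis):
g_1 = x_1 + x_2 - 1, LT = x_1.
g_2 = x_2^{2} - x_2, LT = x_2^{2}.
g_3 = x_3 + 1, LT = x_3.
r = -x_2 - 1, LT = x_2.

S(g_2,r): lcm = x_2^{2}. S = x_2.
  reduce S modulo (g_1, g_2, g_3, r):
  remainder -1 ≠ 0; add m_5 = -1 to the basis.

The other S-polynomials (S(g_1,g_2), S(g_1,g_3), S(g_1,r), S(g_2,g_3), S(g_3,r), S(g_1,m_5), S(g_2,m_5), S(g_3,m_5), S(r,m_5)) all reduce to 0 modulo the current basis, so we have a Gröbner basis.
Inter-reduce: drop elements whose leading term is divisible by another's, tail-reduce, and make monic.
Reduced Gröbner basis: {1}.
The reduced Gröbner basis of I + (p) is {1}: the ideal is the whole ring, so the enlarged system has no common solution — adjoining p is inconsistent.

Adjoining -x_2 - 1 makes the ideal the whole ring: the system is inconsistent.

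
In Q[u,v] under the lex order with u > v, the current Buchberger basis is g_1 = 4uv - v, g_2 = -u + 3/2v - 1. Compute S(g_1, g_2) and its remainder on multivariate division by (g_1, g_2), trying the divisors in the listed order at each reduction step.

lcm(LM(g_1), LM(g_2)) = uv.
S = (lcm/LT(g_1))·g_1 − (lcm/LT(g_2))·g_2 = 3/2v^2 - 5/4v.
Reduce S modulo (g_1, g_2) in that order:
  leading term v^2: no divisor's leading term divides it; move 3/2v^2 to the remainder.
  leading term v: no divisor's leading term divides it; move -5/4v to the remainder.
The remainder 3/2v^2 - 5/4v is nonzero, so it would be added as the next basis element.

S(g_1, g_2) = 3/2v^2 - 5/4v; remainder on division = 3/2v^2 - 5/4v.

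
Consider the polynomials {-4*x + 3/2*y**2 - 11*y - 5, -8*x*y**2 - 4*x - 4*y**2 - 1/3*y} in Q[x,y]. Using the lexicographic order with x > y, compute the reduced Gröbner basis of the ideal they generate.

G = {x - 3/8*y**2 + 11/4*y + 5/4, y**4 - 22/3*y**3 - 3/2*y**2 - 32/9*y - 5/3}

f_1 = -4*x + 3/2*y**2 - 11*y - 5, LT = x.
f_2 = -8*x*y**2 - 4*x - 4*y**2 - 1/3*y, LT = x*y**2.

S(f_1,f_2): lcm = x*y**2. S = -1/2*x - 3/8*y**4 + 11/4*y**3 + 3/4*y**2 - 1/24*y.
  leading term x: subtract (1/8)·f_1 from -1/2*x - 3/8*y**4 + 11/4*y**3 + 3/4*y**2 - 1/24*y → -3/8*y**4 + 11/4*y**3 + 9/16*y**2 + 4/3*y + 5/8
  leading term y**4: no divisor's leading term divides it; move -3/8*y**4 to the remainder.
  leading term y**3: no divisor's leading term divides it; move 11/4*y**3 to the remainder.
  leading term y**2: no divisor's leading term divides it; move 9/16*y**2 to the remainder.
  leading term y: no divisor's leading term divides it; move 4/3*y to the remainder.
  leading term 1: no divisor's leading term divides it; move 5/8 to the remainder.
  remainder -3/8*y**4 + 11/4*y**3 + 9/16*y**2 + 4/3*y + 5/8 ≠ 0; add g_3 = -3/8*y**4 + 11/4*y**3 + 9/16*y**2 + 4/3*y + 5/8 to the basis.

The other S-polynomials (S(f_1,g_3), S(f_2,g_3)) all reduce to 0 modulo the current basis, so we have a Gröbner basis.
Inter-reduce: drop elements whose leading term is divisible by another's, tail-reduce, and make monic.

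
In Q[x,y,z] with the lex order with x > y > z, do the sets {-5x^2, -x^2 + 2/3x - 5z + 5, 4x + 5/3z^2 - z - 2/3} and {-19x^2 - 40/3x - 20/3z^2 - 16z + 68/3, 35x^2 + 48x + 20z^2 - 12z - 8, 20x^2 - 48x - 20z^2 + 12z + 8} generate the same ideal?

Yes, the ideals are equal.

Equality of ideals is decidable: compute both reduced Gröbner bases (unique for the ordering) and check whether they agree.
Buchberger on the first generating set:
f_1 = -5x^2, LT = x^2.
f_2 = -x^2 + 2/3x - 5z + 5, LT = x^2.
f_3 = 4x + 5/3z^2 - z - 2/3, LT = x.

S(f_1,f_2): lcm = x^2. S = 2/3x - 5z + 5.
  leading term x: subtract (1/6)·f_3 from 2/3x - 5z + 5 → -5/18z^2 - 29/6z + 46/9
  leading term z^2: no divisor's leading term divides it; move -5/18z^2 to the remainder.
  leading term z: no divisor's leading term divides it; move -29/6z to the remainder.
  leading term 1: no divisor's leading term divides it; move 46/9 to the remainder.
  remainder -5/18z^2 - 29/6z + 46/9 ≠ 0; add g_4 = -5/18z^2 - 29/6z + 46/9 to the basis.

S(f_1,f_3): lcm = x^2. S = -5/12xz^2 + 1/4xz + 1/6x.
  leading term xz^2: subtract (-5/48z^2)·f_3 from -5/12xz^2 + 1/4xz + 1/6x → 1/4xz + 1/6x + 25/144z^4 - 5/48z^3 - 5/72z^2
  leading term xz: subtract (1/16z)·f_3 from 1/4xz + 1/6x + 25/144z^4 - 5/48z^3 - 5/72z^2 → 1/6x + 25/144z^4 - 5/24z^3 - 1/144z^2 + 1/24z
  leading term x: subtract (1/24)·f_3 from 1/6x + 25/144z^4 - 5/24z^3 - 1/144z^2 + 1/24z → 25/144z^4 - 5/24z^3 - 11/144z^2 + 1/12z + 1/36
  leading term z^4: subtract (-5/8z^2)·g_4 from 25/144z^4 - 5/24z^3 - 11/144z^2 + 1/12z + 1/36 → -155/48z^3 + 449/144z^2 + 1/12z + 1/36
  leading term z^3: subtract (93/8z)·g_4 from -155/48z^3 + 449/144z^2 + 1/12z + 1/36 → 2135/36z^2 - 178/3z + 1/36
  leading term z^2: subtract (-427/2)·g_4 from 2135/36z^2 - 178/3z + 1/36 → -4365/4z + 4365/4
  leading term z: no divisor's leading term divides it; move -4365/4z to the remainder.
  leading term 1: no divisor's leading term divides it; move 4365/4 to the remainder.
  remainder -4365/4z + 4365/4 ≠ 0; add g_5 = -4365/4z + 4365/4 to the basis.

The other S-polynomials (S(f_2,f_3), S(f_1,g_4), S(f_2,g_4), S(f_3,g_4), S(f_1,g_5), S(f_2,g_5), S(f_3,g_5), S(g_4,g_5)) all reduce to 0 modulo the current basis, so we have a Gröbner basis.
Inter-reduce: drop elements whose leading term is divisible by another's, tail-reduce, and make monic.
Reduced Gröbner basis: {x, z - 1}.

Buchberger on the second generating set:
h_1 = -19x^2 - 40/3x - 20/3z^2 - 16z + 68/3, LT = x^2.
h_2 = 35x^2 + 48x + 20z^2 - 12z - 8, LT = x^2.
h_3 = 20x^2 - 48x - 20z^2 + 12z + 8, LT = x^2.

S(h_1,h_2): lcm = x^2. S = -1336/1995x - 88/399z^2 + 788/665z - 1924/1995.
  leading term x: no divisor's leading term divides it; move -1336/1995x to the remainder.
  leading term z^2: no divisor's leading term divides it; move -88/399z^2 to the remainder.
  leading term z: no divisor's leading term divides it; move 788/665z to the remainder.
  leading term 1: no divisor's leading term divides it; move -1924/1995 to the remainder.
  remainder -1336/1995x - 88/399z^2 + 788/665z - 1924/1995 ≠ 0; add k_4 = -1336/1995x - 88/399z^2 + 788/665z - 1924/1995 to the basis.

S(h_1,h_3): lcm = x^2. S = 884/285x + 77/57z^2 + 23/95z - 454/285.
  leading term x: subtract (-1547/334)·k_4 from 884/285x + 77/57z^2 + 23/95z - 454/285 → 55/167z^2 + 957/167z - 1012/167
  leading term z^2: no divisor's leading term divides it; move 55/167z^2 to the remainder.
  leading term z: no divisor's leading term divides it; move 957/167z to the remainder.
  leading term 1: no divisor's leading term divides it; move -1012/167 to the remainder.
  remainder 55/167z^2 + 957/167z - 1012/167 ≠ 0; add k_5 = 55/167z^2 + 957/167z - 1012/167 to the basis.

S(h_1,k_4): lcm = x^2. S = -55/167xz^2 + 591/334xz - 14057/19038x + 20/57z^2 + 16/19z - 68/57.
  leading term xz^2: subtract (109725/223112z^2)·k_4 from -55/167xz^2 + 591/334xz - 14057/19038x + 20/57z^2 + 16/19z - 68/57 → 591/334xz - 14057/19038x + 3025/27889z^4 - 32505/55778z^3 + 2623495/3179346z^2 + 16/19z - 68/57
  leading term xz: subtract (-1179045/446224z)·k_4 from 591/334xz - 14057/19038x + 3025/27889z^4 - 32505/55778z^3 + 2623495/3179346z^2 + 16/19z - 68/57 → -14057/19038x + 3025/27889z^4 - 32505/27889z^3 + 25156007/6358692z^2 - 3616253/2119564z - 68/57
  leading term x: subtract (491995/446224)·k_4 from -14057/19038x + 3025/27889z^4 - 32505/27889z^3 + 25156007/6358692z^2 - 3616253/2119564z - 68/57 → 3025/27889z^4 - 32505/27889z^3 + 468461/111556z^2 - 168039/55778z - 14463/111556
  leading term z^4: subtract (55/167z^2)·k_5 from 3025/27889z^4 - 32505/27889z^3 + 468461/111556z^2 - 168039/55778z - 14463/111556 → -85140/27889z^3 + 691101/111556z^2 - 168039/55778z - 14463/111556
  leading term z^3: subtract (-1548/167z)·k_5 from -85140/27889z^3 + 691101/111556z^2 - 168039/55778z - 14463/111556 → 6616845/111556z^2 - 3301191/55778z - 14463/111556
  leading term z^2: subtract (1323369/7348)·k_5 from 6616845/111556z^2 - 3301191/55778z - 14463/111556 → -4365/4z + 4365/4
  leading term z: no divisor's leading term divides it; move -4365/4z to the remainder.
  leading term 1: no divisor's leading term divides it; move 4365/4 to the remainder.
  remainder -4365/4z + 4365/4 ≠ 0; add k_6 = -4365/4z + 4365/4 to the basis.

The other S-polynomials (S(h_2,h_3), S(h_2,k_4), S(h_3,k_4), S(h_1,k_5), S(h_2,k_5), S(h_3,k_5), S(k_4,k_5), S(h_1,k_6), S(h_2,k_6), S(h_3,k_6), S(k_4,k_6), S(k_5,k_6)) all reduce to 0 modulo the current basis, so we have a Gröbner basis.
Inter-reduce: drop elements whose leading term is divisible by another's, tail-reduce, and make monic.
Reduced Gröbner basis: {x, z - 1}.

Same reduced basis, so the two generating sets span the same ideal.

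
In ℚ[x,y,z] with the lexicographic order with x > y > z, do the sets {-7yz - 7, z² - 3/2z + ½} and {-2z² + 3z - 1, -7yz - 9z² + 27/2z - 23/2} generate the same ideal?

Yes, the ideals are equal.

For a fixed monomial order, each ideal has a unique reduced Gröbner basis; comparing bases decides equality.
Buchberger on the first generating set:
f_1 = -7yz - 7, LT = yz.
f_2 = z² - 3/2z + ½, LT = z².

S(f_1,f_2): lcm = yz². S = 3/2yz - ½y + z.
  leading term yz: subtract (-3/14)·f_1 from 3/2yz - ½y + z → -½y + z - 3/2
  leading term y: no divisor's leading term divides it; move -½y to the remainder.
  leading term z: no divisor's leading term divides it; move z to the remainder.
  leading term 1: no divisor's leading term divides it; move -3/2 to the remainder.
  remainder -½y + z - 3/2 ≠ 0; add g_3 = -½y + z - 3/2 to the basis.

The other S-polynomials (S(f_1,g_3), S(f_2,g_3)) all reduce to 0 modulo the current basis, so we have a Gröbner basis.
Inter-reduce: drop elements whose leading term is divisible by another's, tail-reduce, and make monic.
Reduced Gröbner basis: {y - 2z + 3, z² - 3/2z + ½}.

Buchberger on the second generating set:
h_1 = -2z² + 3z - 1, LT = z².
h_2 = -7yz - 9z² + 27/2z - 23/2, LT = yz.

S(h_1,h_2): lcm = yz². S = -3/2yz + ½y - 9/7z³ + 27/14z² - 23/14z.
  leading term yz: subtract (3/14)·h_2 from -3/2yz + ½y - 9/7z³ + 27/14z² - 23/14z → ½y - 9/7z³ + 27/7z² - 127/28z + 69/28
  leading term y: no divisor's leading term divides it; move ½y to the remainder.
  leading term z³: subtract (9/14z)·h_1 from -9/7z³ + 27/7z² - 127/28z + 69/28 → 27/14z² - 109/28z + 69/28
  leading term z²: subtract (-27/28)·h_1 from 27/14z² - 109/28z + 69/28 → -z + 3/2
  leading term z: no divisor's leading term divides it; move -z to the remainder.
  leading term 1: no divisor's leading term divides it; move 3/2 to the remainder.
  remainder ½y - z + 3/2 ≠ 0; add k_3 = ½y - z + 3/2 to the basis.

The other S-polynomials (S(h_1,k_3), S(h_2,k_3)) all reduce to 0 modulo the current basis, so we have a Gröbner basis.
Inter-reduce: drop elements whose leading term is divisible by another's, tail-reduce, and make monic.
Reduced Gröbner basis: {y - 2z + 3, z² - 3/2z + ½}.

Same reduced basis, so the two generating sets span the same ideal.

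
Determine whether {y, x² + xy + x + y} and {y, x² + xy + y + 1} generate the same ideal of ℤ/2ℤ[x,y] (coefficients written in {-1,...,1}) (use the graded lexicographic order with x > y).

No, the ideals differ.

Since reduced Gröbner bases are canonical representatives of ideals under a given ordering, it suffices to compute and compare them.
Buchberger on the first generating set:
f_1 = y, LT = y.
f_2 = x² + xy + x + y, LT = x².

The S-polynomials (S(f_1,f_2)) all reduce to 0 modulo the current basis, so we have a Gröbner basis.
Inter-reduce: drop elements whose leading term is divisible by another's, tail-reduce, and make monic.
Reduced Gröbner basis: {x² + x, y}.

Buchberger on the second generating set:
h_1 = y, LT = y.
h_2 = x² + xy + y + 1, LT = x².

The S-polynomials (S(h_1,h_2)) all reduce to 0 modulo the current basis, so we have a Gröbner basis.
Inter-reduce: drop elements whose leading term is divisible by another's, tail-reduce, and make monic.
Reduced Gröbner basis: {x² + 1, y}.

The bases are distinct; the ideals are different.
The same test decides containment: I ⊆ J iff every generator of I reduces to 0 modulo a Gröbner basis of J.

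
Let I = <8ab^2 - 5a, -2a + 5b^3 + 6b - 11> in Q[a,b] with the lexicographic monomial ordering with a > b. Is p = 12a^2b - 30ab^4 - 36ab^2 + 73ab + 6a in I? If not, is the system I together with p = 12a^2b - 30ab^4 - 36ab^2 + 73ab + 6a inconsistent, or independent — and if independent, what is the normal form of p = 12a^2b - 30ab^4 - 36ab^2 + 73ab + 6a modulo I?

12a^2b - 30ab^4 - 36ab^2 + 73ab + 6a is independent of I; its normal form modulo I is 35/2b^4 + 15b^3 + 21b^2 - 41/2b - 33.

First compute the reduced Gröbner basis of I by Buchberger's algorithm.
f_1 = 8ab^2 - 5a, LT = ab^2.
f_2 = -2a + 5b^3 + 6b - 11, LT = a.

S(f_1,f_2): lcm = ab^2. S = -5/8a + 5/2b^5 + 3b^3 - 11/2b^2.
  leading term a: subtract (5/16)·f_2 from -5/8a + 5/2b^5 + 3b^3 - 11/2b^2 → 5/2b^5 + 23/16b^3 - 11/2b^2 - 15/8b + 55/16
  leading term b^5: no divisor's leading term divides it; move 5/2b^5 to the remainder.
  leading term b^3: no divisor's leading term divides it; move 23/16b^3 to the remainder.
  leading term b^2: no divisor's leading term divides it; move -11/2b^2 to the remainder.
  leading term b: no divisor's leading term divides it; move -15/8b to the remainder.
  leading term 1: no divisor's leading term divides it; move 55/16 to the remainder.
  remainder 5/2b^5 + 23/16b^3 - 11/2b^2 - 15/8b + 55/16 ≠ 0; add h_3 = 5/2b^5 + 23/16b^3 - 11/2b^2 - 15/8b + 55/16 to the basis.

S(f_1,h_3): lcm = ab^5. S = -6/5ab^3 + 11/5ab^2 + 3/4ab - 11/8a.
  leading term ab^3: subtract (-3/20b)·f_1 from -6/5ab^3 + 11/5ab^2 + 3/4ab - 11/8a → 11/5ab^2 - 11/8a
  leading term ab^2: subtract (11/40)·f_1 from 11/5ab^2 - 11/8a → 0
  remainder 0.

S(f_2,h_3): leading monomials are coprime, so the S-polynomial reduces to 0 (Buchberger's first criterion).
Every S-polynomial of the final basis reduces to 0, so we have a Gröbner basis.
Inter-reduce: drop elements whose leading term is divisible by another's, tail-reduce, and make monic.
Reduced Gröbner basis: {a - 5/2b^3 - 3b + 11/2, b^5 + 23/40b^3 - 11/5b^2 - 3/4b + 11/8}.
Label its elements g_1 = a - 5/2b^3 - 3b + 11/2, g_2 = b^5 + 23/40b^3 - 11/5b^2 - 3/4b + 11/8.

Reduce p = 12a^2b - 30ab^4 - 36ab^2 + 73ab + 6a modulo G:
  leading term a^2b: subtract (12ab)·g_1 from 12a^2b - 30ab^4 - 36ab^2 + 73ab + 6a → 7ab + 6a
  leading term ab: subtract (7b)·g_1 from 7ab + 6a → 6a + 35/2b^4 + 21b^2 - 77/2b
  leading term a: subtract (6)·g_1 from 6a + 35/2b^4 + 21b^2 - 77/2b → 35/2b^4 + 15b^3 + 21b^2 - 41/2b - 33
  leading term b^4: no divisor's leading term divides it; move 35/2b^4 to the remainder.
  leading term b^3: no divisor's leading term divides it; move 15b^3 to the remainder.
  leading term b^2: no divisor's leading term divides it; move 21b^2 to the remainder.
  leading term b: no divisor's leading term divides it; move -41/2b to the remainder.
  leading term 1: no divisor's leading term divides it; move -33 to the remainder.
  normal form = 35/2b^4 + 15b^3 + 21b^2 - 41/2b - 33.
The normal form is nonzero, so p ∉ I. Since p minus its normal form lies in I, I + (p) = I + (r) where r = 35/2b^4 + 15b^3 + 21b^2 - 41/2b - 33; decide whether this ideal is the whole ring.
Run Buchberger on G together with r (pairs among the g_i already reduce to 0 since G is a Gröbner basis):
g_1 = a - 5/2b^3 - 3b + 11/2, LT = a.
g_2 = b^5 + 23/40b^3 - 11/5b^2 - 3/4b + 11/8, LT = b^5.
r = 35/2b^4 + 15b^3 + 21b^2 - 41/2b - 33, LT = b^4.

S(g_1,g_2): leading monomials are coprime, so the S-polynomial reduces to 0 (Buchberger's first criterion).
S(g_1,r): leading monomials are coprime, so the S-polynomial reduces to 0 (Buchberger's first criterion).
S(g_2,r): lcm = b^5. S = -6/7b^4 - 5/8b^3 - 36/35b^2 + 159/140b + 11/8.
  leading term b^4: subtract (-12/245)·r from -6/7b^4 - 5/8b^3 - 36/35b^2 + 159/140b + 11/8 → 43/392b^3 + 129/980b - 473/1960
  leading term b^3: no divisor's leading term divides it; move 43/392b^3 to the remainder.
  leading term b: no divisor's leading term divides it; move 129/980b to the remainder.
  leading term 1: no divisor's leading term divides it; move -473/1960 to the remainder.
  remainder 43/392b^3 + 129/980b - 473/1960 ≠ 0; add m_4 = 43/392b^3 + 129/980b - 473/1960 to the basis.

S(g_1,m_4): leading monomials are coprime, so the S-polynomial reduces to 0 (Buchberger's first criterion).
S(g_2,m_4): lcm = b^5. S = -5/8b^3 - 3/4b + 11/8.
  leading term b^3: subtract (-245/43)·m_4 from -5/8b^3 - 3/4b + 11/8 → 0
  remainder 0.

S(r,m_4): lcm = b^4. S = 6/7b^3 + 36/35b - 66/35.
  leading term b^3: subtract (336/43)·m_4 from 6/7b^3 + 36/35b - 66/35 → 0
  remainder 0.

Every S-polynomial of the final basis reduces to 0, so we have a Gröbner basis.
Inter-reduce: drop elements whose leading term is divisible by another's, tail-reduce, and make monic.
Reduced Gröbner basis: {a, b^3 + 6/5b - 11/5}.
The reduced Gröbner basis of I + (p) is {a, b^3 + 6/5b - 11/5} ≠ {1}, a proper ideal, so the enlarged system stays consistent: p is independent of I, with normal form 35/2b^4 + 15b^3 + 21b^2 - 41/2b - 33.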